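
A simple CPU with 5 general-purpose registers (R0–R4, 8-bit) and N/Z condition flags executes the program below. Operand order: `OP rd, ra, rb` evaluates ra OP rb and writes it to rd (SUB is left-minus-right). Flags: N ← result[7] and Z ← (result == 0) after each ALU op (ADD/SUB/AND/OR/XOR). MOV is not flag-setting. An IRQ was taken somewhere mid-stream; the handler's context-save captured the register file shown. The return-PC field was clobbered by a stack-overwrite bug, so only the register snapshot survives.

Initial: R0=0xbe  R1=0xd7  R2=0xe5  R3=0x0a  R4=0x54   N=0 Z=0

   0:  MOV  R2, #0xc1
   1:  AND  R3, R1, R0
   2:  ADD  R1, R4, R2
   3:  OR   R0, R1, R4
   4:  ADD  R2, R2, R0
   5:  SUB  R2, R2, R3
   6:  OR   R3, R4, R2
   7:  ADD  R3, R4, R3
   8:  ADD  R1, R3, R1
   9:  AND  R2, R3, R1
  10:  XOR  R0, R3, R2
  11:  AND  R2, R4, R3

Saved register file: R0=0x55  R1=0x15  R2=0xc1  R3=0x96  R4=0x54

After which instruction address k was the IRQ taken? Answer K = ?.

K = 3

after  0: R0=0xbe R1=0xd7 R2=0xc1 R3=0x0a R4=0x54  N=0 Z=0
after  1: R0=0xbe R1=0xd7 R2=0xc1 R3=0x96 R4=0x54  N=1 Z=0
after  2: R0=0xbe R1=0x15 R2=0xc1 R3=0x96 R4=0x54  N=0 Z=0
after  3: R0=0x55 R1=0x15 R2=0xc1 R3=0x96 R4=0x54  N=0 Z=0
-- IRQ taken; context saved, return-PC = 4 --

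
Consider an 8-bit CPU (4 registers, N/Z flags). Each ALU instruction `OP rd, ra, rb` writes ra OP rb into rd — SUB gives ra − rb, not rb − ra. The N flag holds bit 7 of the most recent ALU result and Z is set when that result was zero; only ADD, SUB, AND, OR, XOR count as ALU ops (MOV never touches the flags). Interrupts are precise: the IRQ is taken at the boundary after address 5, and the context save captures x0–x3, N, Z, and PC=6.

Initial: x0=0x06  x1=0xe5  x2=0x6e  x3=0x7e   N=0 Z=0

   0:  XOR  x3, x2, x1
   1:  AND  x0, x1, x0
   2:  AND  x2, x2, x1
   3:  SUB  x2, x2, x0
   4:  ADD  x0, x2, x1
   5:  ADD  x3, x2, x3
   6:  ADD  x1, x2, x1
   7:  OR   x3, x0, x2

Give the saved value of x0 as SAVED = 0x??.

SAVED = 0x45

after  0: x0=0x06 x1=0xe5 x2=0x6e x3=0x8b  N=1 Z=0
after  1: x0=0x04 x1=0xe5 x2=0x6e x3=0x8b  N=0 Z=0
after  2: x0=0x04 x1=0xe5 x2=0x64 x3=0x8b  N=0 Z=0
after  3: x0=0x04 x1=0xe5 x2=0x60 x3=0x8b  N=0 Z=0
after  4: x0=0x45 x1=0xe5 x2=0x60 x3=0x8b  N=0 Z=0
after  5: x0=0x45 x1=0xe5 x2=0x60 x3=0xeb  N=1 Z=0
-- IRQ taken; context saved, return-PC = 6 --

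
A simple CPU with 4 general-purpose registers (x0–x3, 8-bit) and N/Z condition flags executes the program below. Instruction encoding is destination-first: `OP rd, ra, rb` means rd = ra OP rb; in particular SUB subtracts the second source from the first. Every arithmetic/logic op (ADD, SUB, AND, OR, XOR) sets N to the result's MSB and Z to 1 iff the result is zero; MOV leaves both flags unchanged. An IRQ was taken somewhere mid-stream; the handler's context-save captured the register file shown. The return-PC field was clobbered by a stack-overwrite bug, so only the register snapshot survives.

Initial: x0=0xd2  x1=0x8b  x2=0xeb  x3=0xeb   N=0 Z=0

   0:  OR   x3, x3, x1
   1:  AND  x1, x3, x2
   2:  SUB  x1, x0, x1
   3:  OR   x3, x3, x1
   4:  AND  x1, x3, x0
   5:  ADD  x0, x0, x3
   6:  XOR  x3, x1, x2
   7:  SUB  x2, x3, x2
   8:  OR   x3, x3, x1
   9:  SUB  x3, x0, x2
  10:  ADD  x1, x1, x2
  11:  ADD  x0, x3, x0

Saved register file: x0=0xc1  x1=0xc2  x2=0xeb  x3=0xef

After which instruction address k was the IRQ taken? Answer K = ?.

after  0: x0=0xd2 x1=0x8b x2=0xeb x3=0xeb  N=1 Z=0
after  1: x0=0xd2 x1=0xeb x2=0xeb x3=0xeb  N=1 Z=0
after  2: x0=0xd2 x1=0xe7 x2=0xeb x3=0xeb  N=1 Z=0
after  3: x0=0xd2 x1=0xe7 x2=0xeb x3=0xef  N=1 Z=0
after  4: x0=0xd2 x1=0xc2 x2=0xeb x3=0xef  N=1 Z=0
after  5: x0=0xc1 x1=0xc2 x2=0xeb x3=0xef  N=1 Z=0
-- IRQ taken; context saved, return-PC = 6 --

K = 5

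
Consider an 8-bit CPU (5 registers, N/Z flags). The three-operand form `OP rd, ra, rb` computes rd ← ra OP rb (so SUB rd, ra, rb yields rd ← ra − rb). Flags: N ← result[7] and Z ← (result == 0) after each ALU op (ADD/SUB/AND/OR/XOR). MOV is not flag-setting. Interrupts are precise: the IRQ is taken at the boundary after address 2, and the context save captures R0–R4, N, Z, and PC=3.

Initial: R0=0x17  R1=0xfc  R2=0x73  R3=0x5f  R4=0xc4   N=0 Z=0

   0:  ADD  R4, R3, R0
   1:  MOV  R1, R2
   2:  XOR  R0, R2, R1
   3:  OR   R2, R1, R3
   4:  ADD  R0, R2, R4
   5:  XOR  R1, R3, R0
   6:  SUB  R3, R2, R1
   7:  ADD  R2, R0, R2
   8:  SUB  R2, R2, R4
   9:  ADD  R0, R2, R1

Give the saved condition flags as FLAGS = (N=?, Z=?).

after  0: R0=0x17 R1=0xfc R2=0x73 R3=0x5f R4=0x76  N=0 Z=0
after  1: R0=0x17 R1=0x73 R2=0x73 R3=0x5f R4=0x76  N=0 Z=0
after  2: R0=0x00 R1=0x73 R2=0x73 R3=0x5f R4=0x76  N=0 Z=1
-- IRQ taken; context saved, return-PC = 3 --

FLAGS = (N=0, Z=1)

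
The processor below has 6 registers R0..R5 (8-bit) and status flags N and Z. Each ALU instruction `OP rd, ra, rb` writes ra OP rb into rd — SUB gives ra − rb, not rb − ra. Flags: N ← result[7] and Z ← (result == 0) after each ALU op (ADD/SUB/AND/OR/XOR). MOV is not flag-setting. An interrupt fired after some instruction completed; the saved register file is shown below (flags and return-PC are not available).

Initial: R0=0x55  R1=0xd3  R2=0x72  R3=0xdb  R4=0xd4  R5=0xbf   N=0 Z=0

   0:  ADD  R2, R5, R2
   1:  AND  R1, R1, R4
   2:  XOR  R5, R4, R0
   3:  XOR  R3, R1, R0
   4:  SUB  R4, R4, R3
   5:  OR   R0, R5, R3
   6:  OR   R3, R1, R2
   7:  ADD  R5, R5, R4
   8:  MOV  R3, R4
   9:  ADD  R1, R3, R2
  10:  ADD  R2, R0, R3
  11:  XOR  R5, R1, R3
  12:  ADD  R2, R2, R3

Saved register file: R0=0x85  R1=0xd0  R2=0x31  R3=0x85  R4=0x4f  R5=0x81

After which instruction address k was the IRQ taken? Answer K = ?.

after  0: R0=0x55 R1=0xd3 R2=0x31 R3=0xdb R4=0xd4 R5=0xbf  N=0 Z=0
after  1: R0=0x55 R1=0xd0 R2=0x31 R3=0xdb R4=0xd4 R5=0xbf  N=1 Z=0
after  2: R0=0x55 R1=0xd0 R2=0x31 R3=0xdb R4=0xd4 R5=0x81  N=1 Z=0
after  3: R0=0x55 R1=0xd0 R2=0x31 R3=0x85 R4=0xd4 R5=0x81  N=1 Z=0
after  4: R0=0x55 R1=0xd0 R2=0x31 R3=0x85 R4=0x4f R5=0x81  N=0 Z=0
after  5: R0=0x85 R1=0xd0 R2=0x31 R3=0x85 R4=0x4f R5=0x81  N=1 Z=0
-- IRQ taken; context saved, return-PC = 6 --

K = 5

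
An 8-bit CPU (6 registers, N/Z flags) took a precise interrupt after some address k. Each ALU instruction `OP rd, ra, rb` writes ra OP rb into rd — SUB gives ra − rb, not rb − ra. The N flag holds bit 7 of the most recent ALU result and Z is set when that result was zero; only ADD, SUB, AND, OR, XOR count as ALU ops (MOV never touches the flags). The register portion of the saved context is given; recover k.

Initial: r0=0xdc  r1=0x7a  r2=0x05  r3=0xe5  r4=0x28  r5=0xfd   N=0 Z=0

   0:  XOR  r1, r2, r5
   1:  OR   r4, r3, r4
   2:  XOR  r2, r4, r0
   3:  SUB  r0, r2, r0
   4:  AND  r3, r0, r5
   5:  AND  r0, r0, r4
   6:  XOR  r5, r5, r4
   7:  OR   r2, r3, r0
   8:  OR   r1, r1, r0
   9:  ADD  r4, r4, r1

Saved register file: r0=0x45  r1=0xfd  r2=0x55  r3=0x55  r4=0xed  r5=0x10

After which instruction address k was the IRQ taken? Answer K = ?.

K = 8

after  0: r0=0xdc r1=0xf8 r2=0x05 r3=0xe5 r4=0x28 r5=0xfd  N=1 Z=0
after  1: r0=0xdc r1=0xf8 r2=0x05 r3=0xe5 r4=0xed r5=0xfd  N=1 Z=0
after  2: r0=0xdc r1=0xf8 r2=0x31 r3=0xe5 r4=0xed r5=0xfd  N=0 Z=0
after  3: r0=0x55 r1=0xf8 r2=0x31 r3=0xe5 r4=0xed r5=0xfd  N=0 Z=0
after  4: r0=0x55 r1=0xf8 r2=0x31 r3=0x55 r4=0xed r5=0xfd  N=0 Z=0
after  5: r0=0x45 r1=0xf8 r2=0x31 r3=0x55 r4=0xed r5=0xfd  N=0 Z=0
after  6: r0=0x45 r1=0xf8 r2=0x31 r3=0x55 r4=0xed r5=0x10  N=0 Z=0
after  7: r0=0x45 r1=0xf8 r2=0x55 r3=0x55 r4=0xed r5=0x10  N=0 Z=0
after  8: r0=0x45 r1=0xfd r2=0x55 r3=0x55 r4=0xed r5=0x10  N=1 Z=0
-- IRQ taken; context saved, return-PC = 9 --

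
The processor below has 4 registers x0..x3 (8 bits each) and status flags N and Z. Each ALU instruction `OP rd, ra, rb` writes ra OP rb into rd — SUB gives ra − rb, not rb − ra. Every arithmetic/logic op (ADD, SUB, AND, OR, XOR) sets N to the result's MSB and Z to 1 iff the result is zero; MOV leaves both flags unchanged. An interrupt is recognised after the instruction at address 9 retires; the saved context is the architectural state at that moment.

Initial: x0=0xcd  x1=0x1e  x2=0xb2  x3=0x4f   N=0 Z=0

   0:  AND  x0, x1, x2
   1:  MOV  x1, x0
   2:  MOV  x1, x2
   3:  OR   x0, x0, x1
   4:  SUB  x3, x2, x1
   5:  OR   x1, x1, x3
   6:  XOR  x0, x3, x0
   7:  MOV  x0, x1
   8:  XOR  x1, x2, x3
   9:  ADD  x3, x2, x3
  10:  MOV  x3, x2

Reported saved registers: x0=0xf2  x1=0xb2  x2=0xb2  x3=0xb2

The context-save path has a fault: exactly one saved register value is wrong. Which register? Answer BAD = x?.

after  0: x0=0x12 x1=0x1e x2=0xb2 x3=0x4f  N=0 Z=0
after  1: x0=0x12 x1=0x12 x2=0xb2 x3=0x4f  N=0 Z=0
after  2: x0=0x12 x1=0xb2 x2=0xb2 x3=0x4f  N=0 Z=0
after  3: x0=0xb2 x1=0xb2 x2=0xb2 x3=0x4f  N=1 Z=0
after  4: x0=0xb2 x1=0xb2 x2=0xb2 x3=0x00  N=0 Z=1
after  5: x0=0xb2 x1=0xb2 x2=0xb2 x3=0x00  N=1 Z=0
after  6: x0=0xb2 x1=0xb2 x2=0xb2 x3=0x00  N=1 Z=0
after  7: x0=0xb2 x1=0xb2 x2=0xb2 x3=0x00  N=1 Z=0
after  8: x0=0xb2 x1=0xb2 x2=0xb2 x3=0x00  N=1 Z=0
after  9: x0=0xb2 x1=0xb2 x2=0xb2 x3=0xb2  N=1 Z=0
-- IRQ taken; context saved, return-PC = 10 --
mismatch: x0: reported 0xf2 vs actual 0xb2

BAD = x0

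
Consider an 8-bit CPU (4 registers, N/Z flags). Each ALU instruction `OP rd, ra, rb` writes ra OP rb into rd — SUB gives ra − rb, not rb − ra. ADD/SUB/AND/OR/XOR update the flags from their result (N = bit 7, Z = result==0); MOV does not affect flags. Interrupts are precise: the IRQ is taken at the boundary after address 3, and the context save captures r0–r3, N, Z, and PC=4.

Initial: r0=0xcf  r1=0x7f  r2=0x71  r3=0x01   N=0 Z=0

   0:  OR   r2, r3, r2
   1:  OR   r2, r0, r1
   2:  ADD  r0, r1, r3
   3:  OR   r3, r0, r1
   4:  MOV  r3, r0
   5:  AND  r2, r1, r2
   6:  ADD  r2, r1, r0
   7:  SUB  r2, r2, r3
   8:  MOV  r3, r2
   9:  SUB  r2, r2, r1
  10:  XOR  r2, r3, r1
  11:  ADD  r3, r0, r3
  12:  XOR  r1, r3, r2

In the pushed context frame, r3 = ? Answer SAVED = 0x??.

after  0: r0=0xcf r1=0x7f r2=0x71 r3=0x01  N=0 Z=0
after  1: r0=0xcf r1=0x7f r2=0xff r3=0x01  N=1 Z=0
after  2: r0=0x80 r1=0x7f r2=0xff r3=0x01  N=1 Z=0
after  3: r0=0x80 r1=0x7f r2=0xff r3=0xff  N=1 Z=0
-- IRQ taken; context saved, return-PC = 4 --

SAVED = 0xff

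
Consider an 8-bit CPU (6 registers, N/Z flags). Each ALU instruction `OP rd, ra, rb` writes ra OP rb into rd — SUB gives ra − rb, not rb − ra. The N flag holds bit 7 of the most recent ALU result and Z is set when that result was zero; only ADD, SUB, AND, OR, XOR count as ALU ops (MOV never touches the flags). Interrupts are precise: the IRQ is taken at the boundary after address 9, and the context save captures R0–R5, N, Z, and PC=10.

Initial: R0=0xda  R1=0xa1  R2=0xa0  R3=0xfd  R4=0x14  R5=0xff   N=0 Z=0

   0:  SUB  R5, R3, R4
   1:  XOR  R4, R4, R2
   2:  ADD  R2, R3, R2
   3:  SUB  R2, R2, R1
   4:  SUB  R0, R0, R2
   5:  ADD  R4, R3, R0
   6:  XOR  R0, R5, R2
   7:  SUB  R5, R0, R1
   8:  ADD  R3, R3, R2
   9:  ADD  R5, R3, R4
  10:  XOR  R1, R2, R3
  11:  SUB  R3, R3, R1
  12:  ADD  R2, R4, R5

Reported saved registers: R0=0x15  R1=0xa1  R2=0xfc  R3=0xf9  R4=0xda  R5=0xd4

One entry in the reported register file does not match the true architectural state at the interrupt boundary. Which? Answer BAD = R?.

BAD = R4

after  0: R0=0xda R1=0xa1 R2=0xa0 R3=0xfd R4=0x14 R5=0xe9  N=1 Z=0
after  1: R0=0xda R1=0xa1 R2=0xa0 R3=0xfd R4=0xb4 R5=0xe9  N=1 Z=0
after  2: R0=0xda R1=0xa1 R2=0x9d R3=0xfd R4=0xb4 R5=0xe9  N=1 Z=0
after  3: R0=0xda R1=0xa1 R2=0xfc R3=0xfd R4=0xb4 R5=0xe9  N=1 Z=0
after  4: R0=0xde R1=0xa1 R2=0xfc R3=0xfd R4=0xb4 R5=0xe9  N=1 Z=0
after  5: R0=0xde R1=0xa1 R2=0xfc R3=0xfd R4=0xdb R5=0xe9  N=1 Z=0
after  6: R0=0x15 R1=0xa1 R2=0xfc R3=0xfd R4=0xdb R5=0xe9  N=0 Z=0
after  7: R0=0x15 R1=0xa1 R2=0xfc R3=0xfd R4=0xdb R5=0x74  N=0 Z=0
after  8: R0=0x15 R1=0xa1 R2=0xfc R3=0xf9 R4=0xdb R5=0x74  N=1 Z=0
after  9: R0=0x15 R1=0xa1 R2=0xfc R3=0xf9 R4=0xdb R5=0xd4  N=1 Z=0
-- IRQ taken; context saved, return-PC = 10 --
mismatch: R4: reported 0xda vs actual 0xdb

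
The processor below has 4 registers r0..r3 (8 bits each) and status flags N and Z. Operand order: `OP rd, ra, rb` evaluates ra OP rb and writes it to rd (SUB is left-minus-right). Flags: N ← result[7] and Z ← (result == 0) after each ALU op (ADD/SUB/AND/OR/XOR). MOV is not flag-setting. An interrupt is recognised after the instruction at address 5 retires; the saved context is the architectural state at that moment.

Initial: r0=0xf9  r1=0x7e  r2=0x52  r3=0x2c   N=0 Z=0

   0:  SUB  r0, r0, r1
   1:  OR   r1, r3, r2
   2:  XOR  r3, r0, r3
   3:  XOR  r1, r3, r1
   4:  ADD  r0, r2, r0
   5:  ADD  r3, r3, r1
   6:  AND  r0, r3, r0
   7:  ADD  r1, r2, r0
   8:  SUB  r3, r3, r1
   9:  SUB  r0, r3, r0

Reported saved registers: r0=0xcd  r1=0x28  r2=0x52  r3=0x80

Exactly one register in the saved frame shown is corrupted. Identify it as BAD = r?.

after  0: r0=0x7b r1=0x7e r2=0x52 r3=0x2c  N=0 Z=0
after  1: r0=0x7b r1=0x7e r2=0x52 r3=0x2c  N=0 Z=0
after  2: r0=0x7b r1=0x7e r2=0x52 r3=0x57  N=0 Z=0
after  3: r0=0x7b r1=0x29 r2=0x52 r3=0x57  N=0 Z=0
after  4: r0=0xcd r1=0x29 r2=0x52 r3=0x57  N=1 Z=0
after  5: r0=0xcd r1=0x29 r2=0x52 r3=0x80  N=1 Z=0
-- IRQ taken; context saved, return-PC = 6 --
mismatch: r1: reported 0x28 vs actual 0x29

BAD = r1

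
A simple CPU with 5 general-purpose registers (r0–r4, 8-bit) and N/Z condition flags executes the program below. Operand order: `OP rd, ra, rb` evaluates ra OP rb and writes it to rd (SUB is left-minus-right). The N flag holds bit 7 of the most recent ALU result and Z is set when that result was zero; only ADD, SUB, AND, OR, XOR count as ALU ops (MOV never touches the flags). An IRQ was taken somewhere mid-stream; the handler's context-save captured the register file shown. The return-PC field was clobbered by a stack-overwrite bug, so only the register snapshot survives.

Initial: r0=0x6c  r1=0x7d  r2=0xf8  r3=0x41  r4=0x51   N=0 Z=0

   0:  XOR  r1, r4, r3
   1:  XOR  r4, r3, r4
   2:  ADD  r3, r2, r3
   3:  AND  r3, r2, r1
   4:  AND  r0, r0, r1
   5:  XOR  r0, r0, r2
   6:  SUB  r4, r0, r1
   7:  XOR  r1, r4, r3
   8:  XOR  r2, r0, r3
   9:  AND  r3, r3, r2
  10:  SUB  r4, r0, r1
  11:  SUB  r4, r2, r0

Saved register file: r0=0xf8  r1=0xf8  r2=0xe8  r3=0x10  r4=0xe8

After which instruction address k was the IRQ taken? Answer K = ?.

K = 8

after  0: r0=0x6c r1=0x10 r2=0xf8 r3=0x41 r4=0x51  N=0 Z=0
after  1: r0=0x6c r1=0x10 r2=0xf8 r3=0x41 r4=0x10  N=0 Z=0
after  2: r0=0x6c r1=0x10 r2=0xf8 r3=0x39 r4=0x10  N=0 Z=0
after  3: r0=0x6c r1=0x10 r2=0xf8 r3=0x10 r4=0x10  N=0 Z=0
after  4: r0=0x00 r1=0x10 r2=0xf8 r3=0x10 r4=0x10  N=0 Z=1
after  5: r0=0xf8 r1=0x10 r2=0xf8 r3=0x10 r4=0x10  N=1 Z=0
after  6: r0=0xf8 r1=0x10 r2=0xf8 r3=0x10 r4=0xe8  N=1 Z=0
after  7: r0=0xf8 r1=0xf8 r2=0xf8 r3=0x10 r4=0xe8  N=1 Z=0
after  8: r0=0xf8 r1=0xf8 r2=0xe8 r3=0x10 r4=0xe8  N=1 Z=0
-- IRQ taken; context saved, return-PC = 9 --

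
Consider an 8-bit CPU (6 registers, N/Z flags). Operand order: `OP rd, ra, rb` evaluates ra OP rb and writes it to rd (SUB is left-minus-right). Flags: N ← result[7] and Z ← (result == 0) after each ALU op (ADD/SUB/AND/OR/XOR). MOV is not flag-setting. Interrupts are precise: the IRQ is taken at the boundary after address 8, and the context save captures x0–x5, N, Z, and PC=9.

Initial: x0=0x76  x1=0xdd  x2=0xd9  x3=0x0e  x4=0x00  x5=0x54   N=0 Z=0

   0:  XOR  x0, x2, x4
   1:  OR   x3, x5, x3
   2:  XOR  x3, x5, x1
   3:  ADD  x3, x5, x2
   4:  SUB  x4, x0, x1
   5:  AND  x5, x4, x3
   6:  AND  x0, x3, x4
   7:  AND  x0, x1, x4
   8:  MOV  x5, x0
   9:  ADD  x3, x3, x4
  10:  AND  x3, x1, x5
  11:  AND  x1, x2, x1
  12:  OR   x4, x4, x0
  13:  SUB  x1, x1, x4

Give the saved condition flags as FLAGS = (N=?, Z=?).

after  0: x0=0xd9 x1=0xdd x2=0xd9 x3=0x0e x4=0x00 x5=0x54  N=1 Z=0
after  1: x0=0xd9 x1=0xdd x2=0xd9 x3=0x5e x4=0x00 x5=0x54  N=0 Z=0
after  2: x0=0xd9 x1=0xdd x2=0xd9 x3=0x89 x4=0x00 x5=0x54  N=1 Z=0
after  3: x0=0xd9 x1=0xdd x2=0xd9 x3=0x2d x4=0x00 x5=0x54  N=0 Z=0
after  4: x0=0xd9 x1=0xdd x2=0xd9 x3=0x2d x4=0xfc x5=0x54  N=1 Z=0
after  5: x0=0xd9 x1=0xdd x2=0xd9 x3=0x2d x4=0xfc x5=0x2c  N=0 Z=0
after  6: x0=0x2c x1=0xdd x2=0xd9 x3=0x2d x4=0xfc x5=0x2c  N=0 Z=0
after  7: x0=0xdc x1=0xdd x2=0xd9 x3=0x2d x4=0xfc x5=0x2c  N=1 Z=0
after  8: x0=0xdc x1=0xdd x2=0xd9 x3=0x2d x4=0xfc x5=0xdc  N=1 Z=0
-- IRQ taken; context saved, return-PC = 9 --

FLAGS = (N=1, Z=0)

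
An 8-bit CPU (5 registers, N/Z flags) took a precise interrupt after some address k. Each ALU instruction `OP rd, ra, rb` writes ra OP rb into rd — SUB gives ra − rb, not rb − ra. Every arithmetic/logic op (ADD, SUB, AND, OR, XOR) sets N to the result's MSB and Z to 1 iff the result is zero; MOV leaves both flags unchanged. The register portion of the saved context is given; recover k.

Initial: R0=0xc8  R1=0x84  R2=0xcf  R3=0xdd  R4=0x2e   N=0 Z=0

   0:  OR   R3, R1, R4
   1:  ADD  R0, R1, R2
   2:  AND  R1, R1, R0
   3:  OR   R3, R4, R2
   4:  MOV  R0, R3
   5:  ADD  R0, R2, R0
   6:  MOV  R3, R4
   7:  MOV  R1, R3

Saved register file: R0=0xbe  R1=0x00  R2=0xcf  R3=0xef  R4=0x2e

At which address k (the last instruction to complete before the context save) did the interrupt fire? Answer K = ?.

K = 5

after  0: R0=0xc8 R1=0x84 R2=0xcf R3=0xae R4=0x2e  N=1 Z=0
after  1: R0=0x53 R1=0x84 R2=0xcf R3=0xae R4=0x2e  N=0 Z=0
after  2: R0=0x53 R1=0x00 R2=0xcf R3=0xae R4=0x2e  N=0 Z=1
after  3: R0=0x53 R1=0x00 R2=0xcf R3=0xef R4=0x2e  N=1 Z=0
after  4: R0=0xef R1=0x00 R2=0xcf R3=0xef R4=0x2e  N=1 Z=0
after  5: R0=0xbe R1=0x00 R2=0xcf R3=0xef R4=0x2e  N=1 Z=0
-- IRQ taken; context saved, return-PC = 6 --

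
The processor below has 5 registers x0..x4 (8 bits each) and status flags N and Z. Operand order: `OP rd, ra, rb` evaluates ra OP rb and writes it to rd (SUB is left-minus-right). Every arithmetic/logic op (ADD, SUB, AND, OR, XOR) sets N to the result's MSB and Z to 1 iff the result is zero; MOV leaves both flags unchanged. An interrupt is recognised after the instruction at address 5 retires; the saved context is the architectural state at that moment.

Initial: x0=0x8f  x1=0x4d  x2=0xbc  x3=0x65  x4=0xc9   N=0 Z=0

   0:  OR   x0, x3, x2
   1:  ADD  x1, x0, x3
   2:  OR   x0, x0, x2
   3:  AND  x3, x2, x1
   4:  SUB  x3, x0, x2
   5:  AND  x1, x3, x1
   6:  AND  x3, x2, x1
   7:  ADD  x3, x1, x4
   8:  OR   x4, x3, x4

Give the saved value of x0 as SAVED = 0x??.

SAVED = 0xfd

after  0: x0=0xfd x1=0x4d x2=0xbc x3=0x65 x4=0xc9  N=1 Z=0
after  1: x0=0xfd x1=0x62 x2=0xbc x3=0x65 x4=0xc9  N=0 Z=0
after  2: x0=0xfd x1=0x62 x2=0xbc x3=0x65 x4=0xc9  N=1 Z=0
after  3: x0=0xfd x1=0x62 x2=0xbc x3=0x20 x4=0xc9  N=0 Z=0
after  4: x0=0xfd x1=0x62 x2=0xbc x3=0x41 x4=0xc9  N=0 Z=0
after  5: x0=0xfd x1=0x40 x2=0xbc x3=0x41 x4=0xc9  N=0 Z=0
-- IRQ taken; context saved, return-PC = 6 --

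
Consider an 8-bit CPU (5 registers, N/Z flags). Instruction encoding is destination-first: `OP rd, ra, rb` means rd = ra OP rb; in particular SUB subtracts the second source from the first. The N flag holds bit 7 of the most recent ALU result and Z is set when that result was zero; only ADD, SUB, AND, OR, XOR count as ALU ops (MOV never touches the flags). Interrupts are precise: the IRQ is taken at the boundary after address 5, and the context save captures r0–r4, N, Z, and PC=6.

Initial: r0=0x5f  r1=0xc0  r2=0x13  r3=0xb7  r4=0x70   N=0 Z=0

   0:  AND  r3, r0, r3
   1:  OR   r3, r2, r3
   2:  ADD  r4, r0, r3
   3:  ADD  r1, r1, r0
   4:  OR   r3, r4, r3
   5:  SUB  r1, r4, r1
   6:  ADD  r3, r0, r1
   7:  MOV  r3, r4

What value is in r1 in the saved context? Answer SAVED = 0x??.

SAVED = 0x57

after  0: r0=0x5f r1=0xc0 r2=0x13 r3=0x17 r4=0x70  N=0 Z=0
after  1: r0=0x5f r1=0xc0 r2=0x13 r3=0x17 r4=0x70  N=0 Z=0
after  2: r0=0x5f r1=0xc0 r2=0x13 r3=0x17 r4=0x76  N=0 Z=0
after  3: r0=0x5f r1=0x1f r2=0x13 r3=0x17 r4=0x76  N=0 Z=0
after  4: r0=0x5f r1=0x1f r2=0x13 r3=0x77 r4=0x76  N=0 Z=0
after  5: r0=0x5f r1=0x57 r2=0x13 r3=0x77 r4=0x76  N=0 Z=0
-- IRQ taken; context saved, return-PC = 6 --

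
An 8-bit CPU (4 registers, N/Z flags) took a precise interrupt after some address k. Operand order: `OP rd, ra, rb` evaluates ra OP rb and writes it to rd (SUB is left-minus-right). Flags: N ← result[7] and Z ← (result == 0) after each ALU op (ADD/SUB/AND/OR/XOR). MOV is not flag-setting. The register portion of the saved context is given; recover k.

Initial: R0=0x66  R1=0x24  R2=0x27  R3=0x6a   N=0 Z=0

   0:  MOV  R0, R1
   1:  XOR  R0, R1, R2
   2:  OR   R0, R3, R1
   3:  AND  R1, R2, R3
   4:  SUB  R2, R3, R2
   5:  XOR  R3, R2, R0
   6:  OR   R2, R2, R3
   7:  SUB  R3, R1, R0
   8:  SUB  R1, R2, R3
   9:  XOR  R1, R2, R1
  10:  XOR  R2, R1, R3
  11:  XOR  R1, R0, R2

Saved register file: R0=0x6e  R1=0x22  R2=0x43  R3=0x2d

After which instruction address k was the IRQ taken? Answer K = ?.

after  0: R0=0x24 R1=0x24 R2=0x27 R3=0x6a  N=0 Z=0
after  1: R0=0x03 R1=0x24 R2=0x27 R3=0x6a  N=0 Z=0
after  2: R0=0x6e R1=0x24 R2=0x27 R3=0x6a  N=0 Z=0
after  3: R0=0x6e R1=0x22 R2=0x27 R3=0x6a  N=0 Z=0
after  4: R0=0x6e R1=0x22 R2=0x43 R3=0x6a  N=0 Z=0
after  5: R0=0x6e R1=0x22 R2=0x43 R3=0x2d  N=0 Z=0
-- IRQ taken; context saved, return-PC = 6 --

K = 5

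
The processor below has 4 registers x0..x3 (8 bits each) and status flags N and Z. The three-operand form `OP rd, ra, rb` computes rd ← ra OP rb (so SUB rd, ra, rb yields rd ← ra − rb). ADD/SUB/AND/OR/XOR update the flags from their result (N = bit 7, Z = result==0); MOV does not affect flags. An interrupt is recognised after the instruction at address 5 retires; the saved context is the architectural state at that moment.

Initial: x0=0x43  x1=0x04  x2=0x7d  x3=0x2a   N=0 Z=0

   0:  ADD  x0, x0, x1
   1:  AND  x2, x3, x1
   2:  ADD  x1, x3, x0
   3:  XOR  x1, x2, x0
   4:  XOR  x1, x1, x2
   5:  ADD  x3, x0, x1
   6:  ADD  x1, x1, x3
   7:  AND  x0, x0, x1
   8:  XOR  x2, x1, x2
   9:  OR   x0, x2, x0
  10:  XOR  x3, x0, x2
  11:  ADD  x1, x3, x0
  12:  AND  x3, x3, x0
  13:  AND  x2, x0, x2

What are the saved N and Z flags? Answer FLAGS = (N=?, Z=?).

FLAGS = (N=1, Z=0)

after  0: x0=0x47 x1=0x04 x2=0x7d x3=0x2a  N=0 Z=0
after  1: x0=0x47 x1=0x04 x2=0x00 x3=0x2a  N=0 Z=1
after  2: x0=0x47 x1=0x71 x2=0x00 x3=0x2a  N=0 Z=0
after  3: x0=0x47 x1=0x47 x2=0x00 x3=0x2a  N=0 Z=0
after  4: x0=0x47 x1=0x47 x2=0x00 x3=0x2a  N=0 Z=0
after  5: x0=0x47 x1=0x47 x2=0x00 x3=0x8e  N=1 Z=0
-- IRQ taken; context saved, return-PC = 6 --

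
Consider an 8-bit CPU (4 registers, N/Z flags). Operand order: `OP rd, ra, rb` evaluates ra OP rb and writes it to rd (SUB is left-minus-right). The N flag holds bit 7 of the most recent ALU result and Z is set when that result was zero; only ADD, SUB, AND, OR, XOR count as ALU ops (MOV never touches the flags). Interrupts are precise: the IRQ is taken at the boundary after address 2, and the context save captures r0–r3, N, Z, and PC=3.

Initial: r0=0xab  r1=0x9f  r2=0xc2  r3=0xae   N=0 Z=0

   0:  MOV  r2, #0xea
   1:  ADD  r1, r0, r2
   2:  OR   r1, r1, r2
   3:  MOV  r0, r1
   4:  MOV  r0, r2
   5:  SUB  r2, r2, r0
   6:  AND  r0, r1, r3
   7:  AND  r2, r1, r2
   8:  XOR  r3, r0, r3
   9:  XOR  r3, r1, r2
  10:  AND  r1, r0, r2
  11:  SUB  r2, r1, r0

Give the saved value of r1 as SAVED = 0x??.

SAVED = 0xff

after  0: r0=0xab r1=0x9f r2=0xea r3=0xae  N=0 Z=0
after  1: r0=0xab r1=0x95 r2=0xea r3=0xae  N=1 Z=0
after  2: r0=0xab r1=0xff r2=0xea r3=0xae  N=1 Z=0
-- IRQ taken; context saved, return-PC = 3 --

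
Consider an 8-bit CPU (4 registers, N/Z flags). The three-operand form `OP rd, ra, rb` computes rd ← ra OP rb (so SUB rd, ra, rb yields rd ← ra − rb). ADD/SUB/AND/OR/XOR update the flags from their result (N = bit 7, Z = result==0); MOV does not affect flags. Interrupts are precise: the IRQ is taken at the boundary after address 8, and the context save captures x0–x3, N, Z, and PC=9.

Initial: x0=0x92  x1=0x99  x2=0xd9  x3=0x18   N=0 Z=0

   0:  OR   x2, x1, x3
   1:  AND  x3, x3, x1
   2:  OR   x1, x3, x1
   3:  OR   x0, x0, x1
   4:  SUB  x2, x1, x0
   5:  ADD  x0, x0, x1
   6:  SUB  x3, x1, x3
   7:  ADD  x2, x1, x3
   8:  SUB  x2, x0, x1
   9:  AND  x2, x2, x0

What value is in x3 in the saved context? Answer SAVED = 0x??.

after  0: x0=0x92 x1=0x99 x2=0x99 x3=0x18  N=1 Z=0
after  1: x0=0x92 x1=0x99 x2=0x99 x3=0x18  N=0 Z=0
after  2: x0=0x92 x1=0x99 x2=0x99 x3=0x18  N=1 Z=0
after  3: x0=0x9b x1=0x99 x2=0x99 x3=0x18  N=1 Z=0
after  4: x0=0x9b x1=0x99 x2=0xfe x3=0x18  N=1 Z=0
after  5: x0=0x34 x1=0x99 x2=0xfe x3=0x18  N=0 Z=0
after  6: x0=0x34 x1=0x99 x2=0xfe x3=0x81  N=1 Z=0
after  7: x0=0x34 x1=0x99 x2=0x1a x3=0x81  N=0 Z=0
after  8: x0=0x34 x1=0x99 x2=0x9b x3=0x81  N=1 Z=0
-- IRQ taken; context saved, return-PC = 9 --

SAVED = 0x81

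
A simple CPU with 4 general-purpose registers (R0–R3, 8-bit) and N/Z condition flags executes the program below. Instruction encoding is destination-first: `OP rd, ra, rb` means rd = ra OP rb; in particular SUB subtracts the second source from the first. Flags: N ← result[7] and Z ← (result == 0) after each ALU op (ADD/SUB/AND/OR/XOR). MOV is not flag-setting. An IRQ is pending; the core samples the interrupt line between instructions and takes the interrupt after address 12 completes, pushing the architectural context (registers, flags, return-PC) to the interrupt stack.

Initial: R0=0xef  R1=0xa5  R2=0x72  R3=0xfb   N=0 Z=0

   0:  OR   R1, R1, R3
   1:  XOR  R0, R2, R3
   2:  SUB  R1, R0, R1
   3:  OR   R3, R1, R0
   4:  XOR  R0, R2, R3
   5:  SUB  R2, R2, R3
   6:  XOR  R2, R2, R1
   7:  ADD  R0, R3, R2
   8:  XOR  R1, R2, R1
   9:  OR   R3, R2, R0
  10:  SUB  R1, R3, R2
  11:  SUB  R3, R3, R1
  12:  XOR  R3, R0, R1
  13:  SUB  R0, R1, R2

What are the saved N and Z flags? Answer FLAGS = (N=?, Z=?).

after  0: R0=0xef R1=0xff R2=0x72 R3=0xfb  N=1 Z=0
after  1: R0=0x89 R1=0xff R2=0x72 R3=0xfb  N=1 Z=0
after  2: R0=0x89 R1=0x8a R2=0x72 R3=0xfb  N=1 Z=0
after  3: R0=0x89 R1=0x8a R2=0x72 R3=0x8b  N=1 Z=0
after  4: R0=0xf9 R1=0x8a R2=0x72 R3=0x8b  N=1 Z=0
after  5: R0=0xf9 R1=0x8a R2=0xe7 R3=0x8b  N=1 Z=0
after  6: R0=0xf9 R1=0x8a R2=0x6d R3=0x8b  N=0 Z=0
after  7: R0=0xf8 R1=0x8a R2=0x6d R3=0x8b  N=1 Z=0
after  8: R0=0xf8 R1=0xe7 R2=0x6d R3=0x8b  N=1 Z=0
after  9: R0=0xf8 R1=0xe7 R2=0x6d R3=0xfd  N=1 Z=0
after 10: R0=0xf8 R1=0x90 R2=0x6d R3=0xfd  N=1 Z=0
after 11: R0=0xf8 R1=0x90 R2=0x6d R3=0x6d  N=0 Z=0
after 12: R0=0xf8 R1=0x90 R2=0x6d R3=0x68  N=0 Z=0
-- IRQ taken; context saved, return-PC = 13 --

FLAGS = (N=0, Z=0)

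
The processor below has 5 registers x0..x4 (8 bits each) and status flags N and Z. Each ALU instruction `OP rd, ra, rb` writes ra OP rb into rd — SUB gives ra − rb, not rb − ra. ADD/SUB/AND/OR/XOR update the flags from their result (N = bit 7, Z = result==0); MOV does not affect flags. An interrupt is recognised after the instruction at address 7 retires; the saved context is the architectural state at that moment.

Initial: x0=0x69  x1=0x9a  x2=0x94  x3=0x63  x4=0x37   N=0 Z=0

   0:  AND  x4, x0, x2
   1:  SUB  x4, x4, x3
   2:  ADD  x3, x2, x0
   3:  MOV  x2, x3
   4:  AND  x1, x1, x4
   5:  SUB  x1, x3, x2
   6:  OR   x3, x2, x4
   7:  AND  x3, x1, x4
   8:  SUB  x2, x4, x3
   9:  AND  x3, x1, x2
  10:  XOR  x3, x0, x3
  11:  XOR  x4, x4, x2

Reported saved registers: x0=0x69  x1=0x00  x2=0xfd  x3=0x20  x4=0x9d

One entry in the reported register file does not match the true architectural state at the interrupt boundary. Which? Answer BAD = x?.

after  0: x0=0x69 x1=0x9a x2=0x94 x3=0x63 x4=0x00  N=0 Z=1
after  1: x0=0x69 x1=0x9a x2=0x94 x3=0x63 x4=0x9d  N=1 Z=0
after  2: x0=0x69 x1=0x9a x2=0x94 x3=0xfd x4=0x9d  N=1 Z=0
after  3: x0=0x69 x1=0x9a x2=0xfd x3=0xfd x4=0x9d  N=1 Z=0
after  4: x0=0x69 x1=0x98 x2=0xfd x3=0xfd x4=0x9d  N=1 Z=0
after  5: x0=0x69 x1=0x00 x2=0xfd x3=0xfd x4=0x9d  N=0 Z=1
after  6: x0=0x69 x1=0x00 x2=0xfd x3=0xfd x4=0x9d  N=1 Z=0
after  7: x0=0x69 x1=0x00 x2=0xfd x3=0x00 x4=0x9d  N=0 Z=1
-- IRQ taken; context saved, return-PC = 8 --
mismatch: x3: reported 0x20 vs actual 0x00

BAD = x3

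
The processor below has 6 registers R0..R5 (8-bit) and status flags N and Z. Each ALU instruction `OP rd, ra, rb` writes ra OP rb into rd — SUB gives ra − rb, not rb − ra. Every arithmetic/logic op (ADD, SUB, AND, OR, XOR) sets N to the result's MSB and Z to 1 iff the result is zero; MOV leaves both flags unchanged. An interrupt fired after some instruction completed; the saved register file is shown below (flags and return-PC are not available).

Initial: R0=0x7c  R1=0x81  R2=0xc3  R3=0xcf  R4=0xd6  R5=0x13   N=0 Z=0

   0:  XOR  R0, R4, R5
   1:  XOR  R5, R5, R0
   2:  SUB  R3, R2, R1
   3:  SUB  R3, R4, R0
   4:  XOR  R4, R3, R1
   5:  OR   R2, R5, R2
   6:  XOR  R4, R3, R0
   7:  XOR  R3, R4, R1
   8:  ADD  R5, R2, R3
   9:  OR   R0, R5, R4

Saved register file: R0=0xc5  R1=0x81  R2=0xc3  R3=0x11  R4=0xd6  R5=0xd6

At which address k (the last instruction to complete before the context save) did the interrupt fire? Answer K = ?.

K = 3

after  0: R0=0xc5 R1=0x81 R2=0xc3 R3=0xcf R4=0xd6 R5=0x13  N=1 Z=0
after  1: R0=0xc5 R1=0x81 R2=0xc3 R3=0xcf R4=0xd6 R5=0xd6  N=1 Z=0
after  2: R0=0xc5 R1=0x81 R2=0xc3 R3=0x42 R4=0xd6 R5=0xd6  N=0 Z=0
after  3: R0=0xc5 R1=0x81 R2=0xc3 R3=0x11 R4=0xd6 R5=0xd6  N=0 Z=0
-- IRQ taken; context saved, return-PC = 4 --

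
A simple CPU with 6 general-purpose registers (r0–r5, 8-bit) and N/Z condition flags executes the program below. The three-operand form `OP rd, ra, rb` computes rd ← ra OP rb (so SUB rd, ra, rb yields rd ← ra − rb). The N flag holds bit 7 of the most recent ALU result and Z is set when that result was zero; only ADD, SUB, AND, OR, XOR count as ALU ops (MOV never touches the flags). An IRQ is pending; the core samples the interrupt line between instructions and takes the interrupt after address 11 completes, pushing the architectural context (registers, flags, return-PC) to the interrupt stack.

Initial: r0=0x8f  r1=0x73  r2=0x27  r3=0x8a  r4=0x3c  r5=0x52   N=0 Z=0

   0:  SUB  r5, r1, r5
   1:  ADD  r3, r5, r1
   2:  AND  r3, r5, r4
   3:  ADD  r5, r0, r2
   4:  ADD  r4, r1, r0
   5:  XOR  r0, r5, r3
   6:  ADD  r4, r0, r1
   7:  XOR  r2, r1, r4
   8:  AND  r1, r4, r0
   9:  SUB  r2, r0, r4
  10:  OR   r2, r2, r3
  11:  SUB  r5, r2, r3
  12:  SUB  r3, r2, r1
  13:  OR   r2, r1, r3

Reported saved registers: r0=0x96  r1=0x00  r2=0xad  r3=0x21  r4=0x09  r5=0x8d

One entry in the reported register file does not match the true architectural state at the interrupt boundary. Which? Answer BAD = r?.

BAD = r3

after  0: r0=0x8f r1=0x73 r2=0x27 r3=0x8a r4=0x3c r5=0x21  N=0 Z=0
after  1: r0=0x8f r1=0x73 r2=0x27 r3=0x94 r4=0x3c r5=0x21  N=1 Z=0
after  2: r0=0x8f r1=0x73 r2=0x27 r3=0x20 r4=0x3c r5=0x21  N=0 Z=0
after  3: r0=0x8f r1=0x73 r2=0x27 r3=0x20 r4=0x3c r5=0xb6  N=1 Z=0
after  4: r0=0x8f r1=0x73 r2=0x27 r3=0x20 r4=0x02 r5=0xb6  N=0 Z=0
after  5: r0=0x96 r1=0x73 r2=0x27 r3=0x20 r4=0x02 r5=0xb6  N=1 Z=0
after  6: r0=0x96 r1=0x73 r2=0x27 r3=0x20 r4=0x09 r5=0xb6  N=0 Z=0
after  7: r0=0x96 r1=0x73 r2=0x7a r3=0x20 r4=0x09 r5=0xb6  N=0 Z=0
after  8: r0=0x96 r1=0x00 r2=0x7a r3=0x20 r4=0x09 r5=0xb6  N=0 Z=1
after  9: r0=0x96 r1=0x00 r2=0x8d r3=0x20 r4=0x09 r5=0xb6  N=1 Z=0
after 10: r0=0x96 r1=0x00 r2=0xad r3=0x20 r4=0x09 r5=0xb6  N=1 Z=0
after 11: r0=0x96 r1=0x00 r2=0xad r3=0x20 r4=0x09 r5=0x8d  N=1 Z=0
-- IRQ taken; context saved, return-PC = 12 --
mismatch: r3: reported 0x21 vs actual 0x20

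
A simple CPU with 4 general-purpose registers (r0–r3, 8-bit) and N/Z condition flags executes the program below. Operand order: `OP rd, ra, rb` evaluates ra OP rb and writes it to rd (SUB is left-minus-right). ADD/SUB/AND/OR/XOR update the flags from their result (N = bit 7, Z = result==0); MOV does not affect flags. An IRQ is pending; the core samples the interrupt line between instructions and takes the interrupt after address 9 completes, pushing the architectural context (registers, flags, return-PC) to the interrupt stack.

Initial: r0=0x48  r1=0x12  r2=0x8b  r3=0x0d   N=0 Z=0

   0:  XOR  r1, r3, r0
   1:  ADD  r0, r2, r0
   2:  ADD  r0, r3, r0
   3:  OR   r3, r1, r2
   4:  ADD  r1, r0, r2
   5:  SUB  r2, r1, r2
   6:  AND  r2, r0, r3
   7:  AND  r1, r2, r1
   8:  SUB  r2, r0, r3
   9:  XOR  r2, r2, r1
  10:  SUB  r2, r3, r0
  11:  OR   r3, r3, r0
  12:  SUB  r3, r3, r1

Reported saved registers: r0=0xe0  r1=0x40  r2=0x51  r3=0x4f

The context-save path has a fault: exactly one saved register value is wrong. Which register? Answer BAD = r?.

BAD = r3

after  0: r0=0x48 r1=0x45 r2=0x8b r3=0x0d  N=0 Z=0
after  1: r0=0xd3 r1=0x45 r2=0x8b r3=0x0d  N=1 Z=0
after  2: r0=0xe0 r1=0x45 r2=0x8b r3=0x0d  N=1 Z=0
after  3: r0=0xe0 r1=0x45 r2=0x8b r3=0xcf  N=1 Z=0
after  4: r0=0xe0 r1=0x6b r2=0x8b r3=0xcf  N=0 Z=0
after  5: r0=0xe0 r1=0x6b r2=0xe0 r3=0xcf  N=1 Z=0
after  6: r0=0xe0 r1=0x6b r2=0xc0 r3=0xcf  N=1 Z=0
after  7: r0=0xe0 r1=0x40 r2=0xc0 r3=0xcf  N=0 Z=0
after  8: r0=0xe0 r1=0x40 r2=0x11 r3=0xcf  N=0 Z=0
after  9: r0=0xe0 r1=0x40 r2=0x51 r3=0xcf  N=0 Z=0
-- IRQ taken; context saved, return-PC = 10 --
mismatch: r3: reported 0x4f vs actual 0xcf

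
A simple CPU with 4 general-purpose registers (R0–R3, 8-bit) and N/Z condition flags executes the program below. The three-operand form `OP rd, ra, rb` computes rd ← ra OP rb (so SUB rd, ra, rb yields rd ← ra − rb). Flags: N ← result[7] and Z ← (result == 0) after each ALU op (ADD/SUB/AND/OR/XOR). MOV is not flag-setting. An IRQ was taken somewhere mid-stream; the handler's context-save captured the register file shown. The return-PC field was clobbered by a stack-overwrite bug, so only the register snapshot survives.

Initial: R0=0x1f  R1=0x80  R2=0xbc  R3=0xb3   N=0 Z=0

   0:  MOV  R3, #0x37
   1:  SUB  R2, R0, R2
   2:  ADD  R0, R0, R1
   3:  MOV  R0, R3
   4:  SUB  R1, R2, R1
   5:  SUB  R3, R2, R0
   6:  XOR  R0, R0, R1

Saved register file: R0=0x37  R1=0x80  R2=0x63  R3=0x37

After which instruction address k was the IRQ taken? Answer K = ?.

K = 3

after  0: R0=0x1f R1=0x80 R2=0xbc R3=0x37  N=0 Z=0
after  1: R0=0x1f R1=0x80 R2=0x63 R3=0x37  N=0 Z=0
after  2: R0=0x9f R1=0x80 R2=0x63 R3=0x37  N=1 Z=0
after  3: R0=0x37 R1=0x80 R2=0x63 R3=0x37  N=1 Z=0
-- IRQ taken; context saved, return-PC = 4 --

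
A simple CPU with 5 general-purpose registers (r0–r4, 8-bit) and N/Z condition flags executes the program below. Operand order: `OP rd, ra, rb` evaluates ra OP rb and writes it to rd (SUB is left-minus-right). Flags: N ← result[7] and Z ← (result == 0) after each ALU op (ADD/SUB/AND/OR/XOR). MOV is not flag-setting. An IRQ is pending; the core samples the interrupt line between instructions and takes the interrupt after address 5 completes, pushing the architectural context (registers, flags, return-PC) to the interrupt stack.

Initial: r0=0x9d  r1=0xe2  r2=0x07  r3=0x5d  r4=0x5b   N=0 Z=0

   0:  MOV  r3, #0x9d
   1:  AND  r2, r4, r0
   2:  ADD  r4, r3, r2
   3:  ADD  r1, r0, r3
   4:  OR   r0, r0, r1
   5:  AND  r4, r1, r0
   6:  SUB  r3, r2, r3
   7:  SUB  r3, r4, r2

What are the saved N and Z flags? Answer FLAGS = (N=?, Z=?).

after  0: r0=0x9d r1=0xe2 r2=0x07 r3=0x9d r4=0x5b  N=0 Z=0
after  1: r0=0x9d r1=0xe2 r2=0x19 r3=0x9d r4=0x5b  N=0 Z=0
after  2: r0=0x9d r1=0xe2 r2=0x19 r3=0x9d r4=0xb6  N=1 Z=0
after  3: r0=0x9d r1=0x3a r2=0x19 r3=0x9d r4=0xb6  N=0 Z=0
after  4: r0=0xbf r1=0x3a r2=0x19 r3=0x9d r4=0xb6  N=1 Z=0
after  5: r0=0xbf r1=0x3a r2=0x19 r3=0x9d r4=0x3a  N=0 Z=0
-- IRQ taken; context saved, return-PC = 6 --

FLAGS = (N=0, Z=0)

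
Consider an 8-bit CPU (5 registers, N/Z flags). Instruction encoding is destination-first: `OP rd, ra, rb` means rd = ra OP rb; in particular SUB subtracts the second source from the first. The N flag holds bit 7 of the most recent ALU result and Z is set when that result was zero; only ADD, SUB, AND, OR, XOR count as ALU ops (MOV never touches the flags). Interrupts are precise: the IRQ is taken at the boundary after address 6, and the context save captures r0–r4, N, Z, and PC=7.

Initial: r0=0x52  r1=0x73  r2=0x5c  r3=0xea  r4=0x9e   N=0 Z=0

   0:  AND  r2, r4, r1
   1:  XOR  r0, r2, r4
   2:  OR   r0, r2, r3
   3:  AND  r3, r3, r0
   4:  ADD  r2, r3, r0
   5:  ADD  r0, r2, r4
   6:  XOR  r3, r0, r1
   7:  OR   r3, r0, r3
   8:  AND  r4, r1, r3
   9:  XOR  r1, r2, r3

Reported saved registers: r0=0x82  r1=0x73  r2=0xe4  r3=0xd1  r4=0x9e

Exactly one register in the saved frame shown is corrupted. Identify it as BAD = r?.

BAD = r3

after  0: r0=0x52 r1=0x73 r2=0x12 r3=0xea r4=0x9e  N=0 Z=0
after  1: r0=0x8c r1=0x73 r2=0x12 r3=0xea r4=0x9e  N=1 Z=0
after  2: r0=0xfa r1=0x73 r2=0x12 r3=0xea r4=0x9e  N=1 Z=0
after  3: r0=0xfa r1=0x73 r2=0x12 r3=0xea r4=0x9e  N=1 Z=0
after  4: r0=0xfa r1=0x73 r2=0xe4 r3=0xea r4=0x9e  N=1 Z=0
after  5: r0=0x82 r1=0x73 r2=0xe4 r3=0xea r4=0x9e  N=1 Z=0
after  6: r0=0x82 r1=0x73 r2=0xe4 r3=0xf1 r4=0x9e  N=1 Z=0
-- IRQ taken; context saved, return-PC = 7 --
mismatch: r3: reported 0xd1 vs actual 0xf1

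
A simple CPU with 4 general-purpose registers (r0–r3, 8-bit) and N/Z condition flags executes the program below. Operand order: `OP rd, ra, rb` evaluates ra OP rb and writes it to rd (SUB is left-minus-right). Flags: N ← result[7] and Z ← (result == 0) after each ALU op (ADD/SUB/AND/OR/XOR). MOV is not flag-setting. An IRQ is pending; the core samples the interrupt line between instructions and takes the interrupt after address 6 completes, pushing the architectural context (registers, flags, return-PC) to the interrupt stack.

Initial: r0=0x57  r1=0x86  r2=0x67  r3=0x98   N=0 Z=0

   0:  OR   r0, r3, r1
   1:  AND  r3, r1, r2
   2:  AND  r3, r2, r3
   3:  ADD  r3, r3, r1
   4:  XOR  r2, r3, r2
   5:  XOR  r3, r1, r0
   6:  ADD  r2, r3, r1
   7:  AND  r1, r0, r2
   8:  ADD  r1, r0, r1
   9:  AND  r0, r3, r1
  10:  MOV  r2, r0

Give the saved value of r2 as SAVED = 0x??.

after  0: r0=0x9e r1=0x86 r2=0x67 r3=0x98  N=1 Z=0
after  1: r0=0x9e r1=0x86 r2=0x67 r3=0x06  N=0 Z=0
after  2: r0=0x9e r1=0x86 r2=0x67 r3=0x06  N=0 Z=0
after  3: r0=0x9e r1=0x86 r2=0x67 r3=0x8c  N=1 Z=0
after  4: r0=0x9e r1=0x86 r2=0xeb r3=0x8c  N=1 Z=0
after  5: r0=0x9e r1=0x86 r2=0xeb r3=0x18  N=0 Z=0
after  6: r0=0x9e r1=0x86 r2=0x9e r3=0x18  N=1 Z=0
-- IRQ taken; context saved, return-PC = 7 --

SAVED = 0x9e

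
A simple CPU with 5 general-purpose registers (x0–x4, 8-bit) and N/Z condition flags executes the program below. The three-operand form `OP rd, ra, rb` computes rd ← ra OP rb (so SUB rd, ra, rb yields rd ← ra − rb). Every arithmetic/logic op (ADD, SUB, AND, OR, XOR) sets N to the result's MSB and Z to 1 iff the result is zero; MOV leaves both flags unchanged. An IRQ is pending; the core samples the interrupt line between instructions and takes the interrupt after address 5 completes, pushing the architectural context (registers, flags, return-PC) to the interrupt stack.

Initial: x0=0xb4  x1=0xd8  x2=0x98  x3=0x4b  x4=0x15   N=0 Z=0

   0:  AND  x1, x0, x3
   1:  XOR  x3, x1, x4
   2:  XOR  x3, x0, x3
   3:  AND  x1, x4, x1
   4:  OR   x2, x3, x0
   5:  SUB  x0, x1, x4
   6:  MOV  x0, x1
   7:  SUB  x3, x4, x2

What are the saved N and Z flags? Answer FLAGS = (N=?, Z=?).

FLAGS = (N=1, Z=0)

after  0: x0=0xb4 x1=0x00 x2=0x98 x3=0x4b x4=0x15  N=0 Z=1
after  1: x0=0xb4 x1=0x00 x2=0x98 x3=0x15 x4=0x15  N=0 Z=0
after  2: x0=0xb4 x1=0x00 x2=0x98 x3=0xa1 x4=0x15  N=1 Z=0
after  3: x0=0xb4 x1=0x00 x2=0x98 x3=0xa1 x4=0x15  N=0 Z=1
after  4: x0=0xb4 x1=0x00 x2=0xb5 x3=0xa1 x4=0x15  N=1 Z=0
after  5: x0=0xeb x1=0x00 x2=0xb5 x3=0xa1 x4=0x15  N=1 Z=0
-- IRQ taken; context saved, return-PC = 6 --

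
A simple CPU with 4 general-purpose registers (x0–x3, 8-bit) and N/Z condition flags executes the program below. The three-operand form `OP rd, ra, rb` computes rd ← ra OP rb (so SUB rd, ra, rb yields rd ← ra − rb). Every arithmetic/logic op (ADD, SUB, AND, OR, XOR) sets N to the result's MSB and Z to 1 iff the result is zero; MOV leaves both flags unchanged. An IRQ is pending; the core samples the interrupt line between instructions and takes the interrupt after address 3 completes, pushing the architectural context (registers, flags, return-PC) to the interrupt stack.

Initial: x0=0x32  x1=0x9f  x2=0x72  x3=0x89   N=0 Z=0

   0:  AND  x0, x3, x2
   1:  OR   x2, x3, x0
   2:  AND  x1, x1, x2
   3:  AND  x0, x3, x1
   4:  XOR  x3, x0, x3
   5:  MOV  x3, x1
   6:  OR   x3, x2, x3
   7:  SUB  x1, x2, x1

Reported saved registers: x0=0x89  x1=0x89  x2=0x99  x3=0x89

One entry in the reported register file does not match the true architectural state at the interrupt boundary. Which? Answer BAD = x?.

after  0: x0=0x00 x1=0x9f x2=0x72 x3=0x89  N=0 Z=1
after  1: x0=0x00 x1=0x9f x2=0x89 x3=0x89  N=1 Z=0
after  2: x0=0x00 x1=0x89 x2=0x89 x3=0x89  N=1 Z=0
after  3: x0=0x89 x1=0x89 x2=0x89 x3=0x89  N=1 Z=0
-- IRQ taken; context saved, return-PC = 4 --
mismatch: x2: reported 0x99 vs actual 0x89

BAD = x2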